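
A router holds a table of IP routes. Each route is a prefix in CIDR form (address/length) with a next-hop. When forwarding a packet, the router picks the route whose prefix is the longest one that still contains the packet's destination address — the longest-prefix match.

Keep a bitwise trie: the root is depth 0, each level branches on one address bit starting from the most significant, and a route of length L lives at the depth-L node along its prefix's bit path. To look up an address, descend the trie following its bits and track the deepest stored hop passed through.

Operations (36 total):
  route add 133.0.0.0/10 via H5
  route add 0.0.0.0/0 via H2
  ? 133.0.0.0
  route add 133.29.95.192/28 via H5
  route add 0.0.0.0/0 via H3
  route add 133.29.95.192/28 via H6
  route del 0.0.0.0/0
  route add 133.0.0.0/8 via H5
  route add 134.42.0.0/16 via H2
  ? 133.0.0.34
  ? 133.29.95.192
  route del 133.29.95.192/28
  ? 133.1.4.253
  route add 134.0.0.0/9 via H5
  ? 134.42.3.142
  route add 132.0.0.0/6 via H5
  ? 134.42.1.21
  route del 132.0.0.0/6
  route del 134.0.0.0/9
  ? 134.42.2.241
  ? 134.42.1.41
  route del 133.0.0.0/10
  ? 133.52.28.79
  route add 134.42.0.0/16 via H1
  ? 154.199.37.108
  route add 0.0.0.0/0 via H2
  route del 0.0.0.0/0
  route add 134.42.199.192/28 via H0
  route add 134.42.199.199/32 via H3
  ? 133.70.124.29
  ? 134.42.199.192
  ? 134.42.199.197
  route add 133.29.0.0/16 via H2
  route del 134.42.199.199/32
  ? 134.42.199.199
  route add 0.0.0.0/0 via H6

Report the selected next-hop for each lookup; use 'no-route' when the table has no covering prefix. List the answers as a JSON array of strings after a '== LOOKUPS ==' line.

Trace:
  + 133.0.0.0/10 (H5) depth=10
  + 0.0.0.0/0 (H2) depth=0
  lookup 133.0.0.0: bits 1000010100 walk d0:H2→d1:-→d2:-→d3:-→d4:-→d5:-→d6:-→d7:-→d8:-→d9:-→d10:H5 -> H5
  + 133.29.95.192/28 (H5) depth=28
  + 0.0.0.0/0 (H3) depth=0
  + 133.29.95.192/28 (H6) depth=28
  - 0.0.0.0/0 clear@0
  + 133.0.0.0/8 (H5) depth=8
  + 134.42.0.0/16 (H2) depth=16
  lookup 133.0.0.34: bits 10000101000 walk d0:-→d1:-→d2:-→d3:-→d4:-→d5:-→d6:-→d7:-→d8:H5→d9:-→d10:H5→d11:- -> H5
  lookup 133.29.95.192: bits 1000010100011101010111111100 walk d0:-→d1:-→d2:-→d3:-→d4:-→d5:-→d6:-→d7:-→d8:H5→d9:-→d10:H5→d11:-→d12:-→d13:-→d14:-→d15:-→d16:-→d17:-→d18:-→d19:-→d20:-→d21:-→d22:-→d23:-→d24:-→d25:-→d26:-→d27:-→d28:H6 -> H6
  - 133.29.95.192/28 clear@28
  lookup 133.1.4.253: bits 10000101000 walk d0:-→d1:-→d2:-→d3:-→d4:-→d5:-→d6:-→d7:-→d8:H5→d9:-→d10:H5→d11:- -> H5
  + 134.0.0.0/9 (H5) depth=9
  lookup 134.42.3.142: bits 1000011000101010 walk d0:-→d1:-→d2:-→d3:-→d4:-→d5:-→d6:-→d7:-→d8:-→d9:H5→d10:-→d11:-→d12:-→d13:-→d14:-→d15:-→d16:H2 -> H2
  + 132.0.0.0/6 (H5) depth=6
  lookup 134.42.1.21: bits 1000011000101010 walk d0:-→d1:-→d2:-→d3:-→d4:-→d5:-→d6:H5→d7:-→d8:-→d9:H5→d10:-→d11:-→d12:-→d13:-→d14:-→d15:-→d16:H2 -> H2
  - 132.0.0.0/6 clear@6
  - 134.0.0.0/9 clear@9
  lookup 134.42.2.241: bits 1000011000101010 walk d0:-→d1:-→d2:-→d3:-→d4:-→d5:-→d6:-→d7:-→d8:-→d9:-→d10:-→d11:-→d12:-→d13:-→d14:-→d15:-→d16:H2 -> H2
  lookup 134.42.1.41: bits 1000011000101010 walk d0:-→d1:-→d2:-→d3:-→d4:-→d5:-→d6:-→d7:-→d8:-→d9:-→d10:-→d11:-→d12:-→d13:-→d14:-→d15:-→d16:H2 -> H2
  - 133.0.0.0/10 clear@10
  lookup 133.52.28.79: bits 1000010100 walk d0:-→d1:-→d2:-→d3:-→d4:-→d5:-→d6:-→d7:-→d8:H5→d9:-→d10:- -> H5
  + 134.42.0.0/16 (H1) depth=16
  lookup 154.199.37.108: bits 100 walk d0:-→d1:-→d2:-→d3:- -> no-route
  + 0.0.0.0/0 (H2) depth=0
  - 0.0.0.0/0 clear@0
  + 134.42.199.192/28 (H0) depth=28
  + 134.42.199.199/32 (H3) depth=32
  lookup 133.70.124.29: bits 100001010 walk d0:-→d1:-→d2:-→d3:-→d4:-→d5:-→d6:-→d7:-→d8:H5→d9:- -> H5
  lookup 134.42.199.192: bits 10000110001010101100011111000 walk d0:-→d1:-→d2:-→d3:-→d4:-→d5:-→d6:-→d7:-→d8:-→d9:-→d10:-→d11:-→d12:-→d13:-→d14:-→d15:-→d16:H1→d17:-→d18:-→d19:-→d20:-→d21:-→d22:-→d23:-→d24:-→d25:-→d26:-→d27:-→d28:H0→d29:- -> H0
  lookup 134.42.199.197: bits 100001100010101011000111110001 walk d0:-→d1:-→d2:-→d3:-→d4:-→d5:-→d6:-→d7:-→d8:-→d9:-→d10:-→d11:-→d12:-→d13:-→d14:-→d15:-→d16:H1→d17:-→d18:-→d19:-→d20:-→d21:-→d22:-→d23:-→d24:-→d25:-→d26:-→d27:-→d28:H0→d29:-→d30:- -> H0
  + 133.29.0.0/16 (H2) depth=16
  - 134.42.199.199/32 clear@32
  lookup 134.42.199.199: bits 10000110001010101100011111000111 walk d0:-→d1:-→d2:-→d3:-→d4:-→d5:-→d6:-→d7:-→d8:-→d9:-→d10:-→d11:-→d12:-→d13:-→d14:-→d15:-→d16:H1→d17:-→d18:-→d19:-→d20:-→d21:-→d22:-→d23:-→d24:-→d25:-→d26:-→d27:-→d28:H0→d29:-→d30:-→d31:-→d32:- -> H0
  + 0.0.0.0/0 (H6) depth=0

== LOOKUPS ==
["H5","H5","H6","H5","H2","H2","H2","H2","H5","no-route","H5","H0","H0","H0"]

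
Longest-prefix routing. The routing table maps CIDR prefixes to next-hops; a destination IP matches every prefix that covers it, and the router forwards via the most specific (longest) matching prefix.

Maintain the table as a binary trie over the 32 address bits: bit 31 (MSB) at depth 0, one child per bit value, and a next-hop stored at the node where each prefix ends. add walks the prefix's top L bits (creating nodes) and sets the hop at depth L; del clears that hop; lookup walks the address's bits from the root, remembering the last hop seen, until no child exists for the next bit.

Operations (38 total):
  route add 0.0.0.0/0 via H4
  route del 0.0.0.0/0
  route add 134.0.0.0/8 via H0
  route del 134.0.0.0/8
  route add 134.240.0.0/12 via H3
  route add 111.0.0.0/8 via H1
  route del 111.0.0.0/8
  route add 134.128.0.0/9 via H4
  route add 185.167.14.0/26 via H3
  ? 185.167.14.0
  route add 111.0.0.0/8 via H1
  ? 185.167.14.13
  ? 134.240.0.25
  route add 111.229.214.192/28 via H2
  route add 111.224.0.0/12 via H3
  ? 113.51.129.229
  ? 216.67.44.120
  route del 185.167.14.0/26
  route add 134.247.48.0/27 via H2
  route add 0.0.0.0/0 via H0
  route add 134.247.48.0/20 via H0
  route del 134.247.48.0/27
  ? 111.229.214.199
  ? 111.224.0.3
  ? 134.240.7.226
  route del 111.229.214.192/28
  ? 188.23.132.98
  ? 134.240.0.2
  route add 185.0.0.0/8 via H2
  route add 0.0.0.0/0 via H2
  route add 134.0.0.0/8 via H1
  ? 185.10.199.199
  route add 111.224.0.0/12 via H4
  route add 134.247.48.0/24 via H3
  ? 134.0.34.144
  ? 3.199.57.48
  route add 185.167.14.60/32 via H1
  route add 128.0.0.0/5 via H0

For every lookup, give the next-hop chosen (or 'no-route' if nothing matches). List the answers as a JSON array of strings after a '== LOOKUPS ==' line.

Process each operation:
  add 0.0.0.0/0 -> H4 at depth 0
  - 0.0.0.0/0 clear@0
  add 134.0.0.0/8 -> H0 at depth 8
  - 134.0.0.0/8 clear@8
  add 134.240.0.0/12 -> H3 at depth 12
  add 111.0.0.0/8 -> H1 at depth 8
  - 111.0.0.0/8 clear@8
  add 134.128.0.0/9 -> H4 at depth 9
  add 185.167.14.0/26 -> H3 at depth 26
  ? 185.167.14.0  path d0:-→d1:-→d2:-→d3:-→d4:-→d5:-→d6:-→d7:-→d8:-→d9:-→d10:-→d11:-→d12:-→d13:-→d14:-→d15:-→d16:-→d17:-→d18:-→d19:-→d20:-→d21:-→d22:-→d23:-→d24:-→d25:-→d26:H3  best=H3
  add 111.0.0.0/8 -> H1 at depth 8
  ? 185.167.14.13  path d0:-→d1:-→d2:-→d3:-→d4:-→d5:-→d6:-→d7:-→d8:-→d9:-→d10:-→d11:-→d12:-→d13:-→d14:-→d15:-→d16:-→d17:-→d18:-→d19:-→d20:-→d21:-→d22:-→d23:-→d24:-→d25:-→d26:H3  best=H3
  ? 134.240.0.25  path d0:-→d1:-→d2:-→d3:-→d4:-→d5:-→d6:-→d7:-→d8:-→d9:H4→d10:-→d11:-→d12:H3  best=H3
  add 111.229.214.192/28 -> H2 at depth 28
  add 111.224.0.0/12 -> H3 at depth 12
  ? 113.51.129.229  path d0:-→d1:-→d2:-→d3:-  best=no-route
  ? 216.67.44.120  path d0:-→d1:-  best=no-route
  - 185.167.14.0/26 clear@26
  add 134.247.48.0/27 -> H2 at depth 27
  add 0.0.0.0/0 -> H0 at depth 0
  add 134.247.48.0/20 -> H0 at depth 20
  - 134.247.48.0/27 clear@27
  ? 111.229.214.199  path d0:H0→d1:-→d2:-→d3:-→d4:-→d5:-→d6:-→d7:-→d8:H1→d9:-→d10:-→d11:-→d12:H3→d13:-→d14:-→d15:-→d16:-→d17:-→d18:-→d19:-→d20:-→d21:-→d22:-→d23:-→d24:-→d25:-→d26:-→d27:-→d28:H2  best=H2
  ? 111.224.0.3  path d0:H0→d1:-→d2:-→d3:-→d4:-→d5:-→d6:-→d7:-→d8:H1→d9:-→d10:-→d11:-→d12:H3→d13:-  best=H3
  ? 134.240.7.226  path d0:H0→d1:-→d2:-→d3:-→d4:-→d5:-→d6:-→d7:-→d8:-→d9:H4→d10:-→d11:-→d12:H3→d13:-  best=H3
  - 111.229.214.192/28 clear@28
  ? 188.23.132.98  path d0:H0→d1:-→d2:-→d3:-→d4:-→d5:-  best=H0
  ? 134.240.0.2  path d0:H0→d1:-→d2:-→d3:-→d4:-→d5:-→d6:-→d7:-→d8:-→d9:H4→d10:-→d11:-→d12:H3→d13:-  best=H3
  add 185.0.0.0/8 -> H2 at depth 8
  add 0.0.0.0/0 -> H2 at depth 0
  add 134.0.0.0/8 -> H1 at depth 8
  ? 185.10.199.199  path d0:H2→d1:-→d2:-→d3:-→d4:-→d5:-→d6:-→d7:-→d8:H2  best=H2
  add 111.224.0.0/12 -> H4 at depth 12
  add 134.247.48.0/24 -> H3 at depth 24
  ? 134.0.34.144  path d0:H2→d1:-→d2:-→d3:-→d4:-→d5:-→d6:-→d7:-→d8:H1  best=H1
  ? 3.199.57.48  path d0:H2→d1:-  best=H2
  add 185.167.14.60/32 -> H1 at depth 32
  add 128.0.0.0/5 -> H0 at depth 5

== LOOKUPS ==
["H3","H3","H3","no-route","no-route","H2","H3","H3","H0","H3","H2","H1","H2"]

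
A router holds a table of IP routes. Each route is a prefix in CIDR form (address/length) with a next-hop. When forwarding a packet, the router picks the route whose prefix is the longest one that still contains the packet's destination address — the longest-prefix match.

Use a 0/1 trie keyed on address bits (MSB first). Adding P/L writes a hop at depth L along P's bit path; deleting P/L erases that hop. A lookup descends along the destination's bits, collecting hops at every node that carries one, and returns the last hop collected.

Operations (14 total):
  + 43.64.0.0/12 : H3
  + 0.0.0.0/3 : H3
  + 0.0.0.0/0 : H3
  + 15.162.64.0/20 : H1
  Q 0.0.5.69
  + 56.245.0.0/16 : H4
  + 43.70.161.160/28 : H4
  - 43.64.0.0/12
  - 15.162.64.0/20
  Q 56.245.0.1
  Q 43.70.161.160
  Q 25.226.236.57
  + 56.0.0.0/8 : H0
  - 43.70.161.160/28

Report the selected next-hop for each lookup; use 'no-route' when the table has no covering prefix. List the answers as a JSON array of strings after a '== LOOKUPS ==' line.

Process each operation:
  + 43.64.0.0/12 (H3) depth=12
  + 0.0.0.0/3 (H3) depth=3
  + 0.0.0.0/0 (H3) depth=0
  + 15.162.64.0/20 (H1) depth=20
  ? 0.0.5.69  path d0:H3→d1:-→d2:-→d3:H3→d4:-  best=H3
  + 56.245.0.0/16 (H4) depth=16
  + 43.70.161.160/28 (H4) depth=28
  - 43.64.0.0/12 clear@12
  - 15.162.64.0/20 clear@20
  ? 56.245.0.1  path d0:H3→d1:-→d2:-→d3:-→d4:-→d5:-→d6:-→d7:-→d8:-→d9:-→d10:-→d11:-→d12:-→d13:-→d14:-→d15:-→d16:H4  best=H4
  ? 43.70.161.160  path d0:H3→d1:-→d2:-→d3:-→d4:-→d5:-→d6:-→d7:-→d8:-→d9:-→d10:-→d11:-→d12:-→d13:-→d14:-→d15:-→d16:-→d17:-→d18:-→d19:-→d20:-→d21:-→d22:-→d23:-→d24:-→d25:-→d26:-→d27:-→d28:H4  best=H4
  ? 25.226.236.57  path d0:H3→d1:-→d2:-→d3:H3  best=H3
  + 56.0.0.0/8 (H0) depth=8
  - 43.70.161.160/28 clear@28

== LOOKUPS ==
["H3","H4","H4","H3"]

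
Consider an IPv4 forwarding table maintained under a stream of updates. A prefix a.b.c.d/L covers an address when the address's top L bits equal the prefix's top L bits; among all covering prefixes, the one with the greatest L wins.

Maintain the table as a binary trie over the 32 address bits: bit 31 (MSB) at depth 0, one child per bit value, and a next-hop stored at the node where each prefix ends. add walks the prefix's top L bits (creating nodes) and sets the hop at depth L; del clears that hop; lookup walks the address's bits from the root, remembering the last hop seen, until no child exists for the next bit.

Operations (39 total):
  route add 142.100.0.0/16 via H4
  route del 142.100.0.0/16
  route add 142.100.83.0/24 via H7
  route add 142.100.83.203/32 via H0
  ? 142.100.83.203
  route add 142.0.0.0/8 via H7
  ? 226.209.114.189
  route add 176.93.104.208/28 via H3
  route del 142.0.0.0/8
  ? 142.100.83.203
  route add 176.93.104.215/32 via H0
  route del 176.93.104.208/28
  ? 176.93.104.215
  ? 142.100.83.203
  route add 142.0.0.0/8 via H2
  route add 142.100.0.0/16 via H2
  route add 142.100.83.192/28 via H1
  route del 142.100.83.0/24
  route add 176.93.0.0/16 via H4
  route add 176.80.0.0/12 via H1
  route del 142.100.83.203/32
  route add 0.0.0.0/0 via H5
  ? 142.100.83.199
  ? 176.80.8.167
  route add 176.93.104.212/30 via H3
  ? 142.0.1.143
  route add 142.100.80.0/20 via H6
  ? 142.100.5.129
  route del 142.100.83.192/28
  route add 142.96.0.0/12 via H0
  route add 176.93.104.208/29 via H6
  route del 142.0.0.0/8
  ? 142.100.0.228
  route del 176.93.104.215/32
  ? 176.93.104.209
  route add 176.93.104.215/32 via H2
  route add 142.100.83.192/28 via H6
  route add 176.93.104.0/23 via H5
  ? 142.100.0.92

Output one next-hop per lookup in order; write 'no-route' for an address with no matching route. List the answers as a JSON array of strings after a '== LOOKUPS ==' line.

Apply in order:
  + 142.100.0.0/16 (H4) depth=16
  - 142.100.0.0/16 clear@16
  + 142.100.83.0/24 (H7) depth=24
  + 142.100.83.203/32 (H0) depth=32
  lookup 142.100.83.203: bits 10001110011001000101001111001011 walk d0:-→d1:-→d2:-→d3:-→d4:-→d5:-→d6:-→d7:-→d8:-→d9:-→d10:-→d11:-→d12:-→d13:-→d14:-→d15:-→d16:-→d17:-→d18:-→d19:-→d20:-→d21:-→d22:-→d23:-→d24:H7→d25:-→d26:-→d27:-→d28:-→d29:-→d30:-→d31:-→d32:H0 -> H0
  + 142.0.0.0/8 (H7) depth=8
  lookup 226.209.114.189: bits 1 walk d0:-→d1:- -> no-route
  + 176.93.104.208/28 (H3) depth=28
  - 142.0.0.0/8 clear@8
  lookup 142.100.83.203: bits 10001110011001000101001111001011 walk d0:-→d1:-→d2:-→d3:-→d4:-→d5:-→d6:-→d7:-→d8:-→d9:-→d10:-→d11:-→d12:-→d13:-→d14:-→d15:-→d16:-→d17:-→d18:-→d19:-→d20:-→d21:-→d22:-→d23:-→d24:H7→d25:-→d26:-→d27:-→d28:-→d29:-→d30:-→d31:-→d32:H0 -> H0
  + 176.93.104.215/32 (H0) depth=32
  - 176.93.104.208/28 clear@28
  lookup 176.93.104.215: bits 10110000010111010110100011010111 walk d0:-→d1:-→d2:-→d3:-→d4:-→d5:-→d6:-→d7:-→d8:-→d9:-→d10:-→d11:-→d12:-→d13:-→d14:-→d15:-→d16:-→d17:-→d18:-→d19:-→d20:-→d21:-→d22:-→d23:-→d24:-→d25:-→d26:-→d27:-→d28:-→d29:-→d30:-→d31:-→d32:H0 -> H0
  lookup 142.100.83.203: bits 10001110011001000101001111001011 walk d0:-→d1:-→d2:-→d3:-→d4:-→d5:-→d6:-→d7:-→d8:-→d9:-→d10:-→d11:-→d12:-→d13:-→d14:-→d15:-→d16:-→d17:-→d18:-→d19:-→d20:-→d21:-→d22:-→d23:-→d24:H7→d25:-→d26:-→d27:-→d28:-→d29:-→d30:-→d31:-→d32:H0 -> H0
  + 142.0.0.0/8 (H2) depth=8
  + 142.100.0.0/16 (H2) depth=16
  + 142.100.83.192/28 (H1) depth=28
  - 142.100.83.0/24 clear@24
  + 176.93.0.0/16 (H4) depth=16
  + 176.80.0.0/12 (H1) depth=12
  - 142.100.83.203/32 clear@32
  + 0.0.0.0/0 (H5) depth=0
  lookup 142.100.83.199: bits 1000111001100100010100111100 walk d0:H5→d1:-→d2:-→d3:-→d4:-→d5:-→d6:-→d7:-→d8:H2→d9:-→d10:-→d11:-→d12:-→d13:-→d14:-→d15:-→d16:H2→d17:-→d18:-→d19:-→d20:-→d21:-→d22:-→d23:-→d24:-→d25:-→d26:-→d27:-→d28:H1 -> H1
  lookup 176.80.8.167: bits 101100000101 walk d0:H5→d1:-→d2:-→d3:-→d4:-→d5:-→d6:-→d7:-→d8:-→d9:-→d10:-→d11:-→d12:H1 -> H1
  + 176.93.104.212/30 (H3) depth=30
  lookup 142.0.1.143: bits 100011100 walk d0:H5→d1:-→d2:-→d3:-→d4:-→d5:-→d6:-→d7:-→d8:H2→d9:- -> H2
  + 142.100.80.0/20 (H6) depth=20
  lookup 142.100.5.129: bits 10001110011001000 walk d0:H5→d1:-→d2:-→d3:-→d4:-→d5:-→d6:-→d7:-→d8:H2→d9:-→d10:-→d11:-→d12:-→d13:-→d14:-→d15:-→d16:H2→d17:- -> H2
  - 142.100.83.192/28 clear@28
  + 142.96.0.0/12 (H0) depth=12
  + 176.93.104.208/29 (H6) depth=29
  - 142.0.0.0/8 clear@8
  lookup 142.100.0.228: bits 10001110011001000 walk d0:H5→d1:-→d2:-→d3:-→d4:-→d5:-→d6:-→d7:-→d8:-→d9:-→d10:-→d11:-→d12:H0→d13:-→d14:-→d15:-→d16:H2→d17:- -> H2
  - 176.93.104.215/32 clear@32
  lookup 176.93.104.209: bits 10110000010111010110100011010 walk d0:H5→d1:-→d2:-→d3:-→d4:-→d5:-→d6:-→d7:-→d8:-→d9:-→d10:-→d11:-→d12:H1→d13:-→d14:-→d15:-→d16:H4→d17:-→d18:-→d19:-→d20:-→d21:-→d22:-→d23:-→d24:-→d25:-→d26:-→d27:-→d28:-→d29:H6 -> H6
  + 176.93.104.215/32 (H2) depth=32
  + 142.100.83.192/28 (H6) depth=28
  + 176.93.104.0/23 (H5) depth=23
  lookup 142.100.0.92: bits 10001110011001000 walk d0:H5→d1:-→d2:-→d3:-→d4:-→d5:-→d6:-→d7:-→d8:-→d9:-→d10:-→d11:-→d12:H0→d13:-→d14:-→d15:-→d16:H2→d17:- -> H2

== LOOKUPS ==
["H0","no-route","H0","H0","H0","H1","H1","H2","H2","H2","H6","H2"]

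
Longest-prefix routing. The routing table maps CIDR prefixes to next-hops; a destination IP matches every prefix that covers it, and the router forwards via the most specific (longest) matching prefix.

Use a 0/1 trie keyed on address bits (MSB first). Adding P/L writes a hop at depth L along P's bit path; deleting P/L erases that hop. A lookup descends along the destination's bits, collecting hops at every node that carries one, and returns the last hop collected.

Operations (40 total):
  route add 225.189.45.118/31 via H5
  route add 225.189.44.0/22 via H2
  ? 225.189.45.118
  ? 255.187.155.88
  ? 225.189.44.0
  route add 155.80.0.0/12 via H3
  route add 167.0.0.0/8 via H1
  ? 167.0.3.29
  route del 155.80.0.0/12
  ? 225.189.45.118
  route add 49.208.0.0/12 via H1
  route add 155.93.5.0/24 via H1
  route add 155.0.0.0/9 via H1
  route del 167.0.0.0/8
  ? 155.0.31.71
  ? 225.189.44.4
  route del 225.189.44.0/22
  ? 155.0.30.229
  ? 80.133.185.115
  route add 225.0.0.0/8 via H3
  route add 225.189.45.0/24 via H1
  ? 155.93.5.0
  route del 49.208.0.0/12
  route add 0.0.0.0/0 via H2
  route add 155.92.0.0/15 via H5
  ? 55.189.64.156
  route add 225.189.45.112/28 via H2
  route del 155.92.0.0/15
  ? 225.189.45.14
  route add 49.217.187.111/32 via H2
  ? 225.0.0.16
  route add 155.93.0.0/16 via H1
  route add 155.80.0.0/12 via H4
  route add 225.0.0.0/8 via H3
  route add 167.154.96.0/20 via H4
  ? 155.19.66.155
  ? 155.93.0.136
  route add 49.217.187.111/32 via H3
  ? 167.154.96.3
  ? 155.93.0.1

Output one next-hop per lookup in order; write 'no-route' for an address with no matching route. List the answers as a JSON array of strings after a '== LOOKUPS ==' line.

Trace:
  add 225.189.45.118/31 -> H5 at depth 31
  add 225.189.44.0/22 -> H2 at depth 22
  Q 225.189.45.118: descend 1110000110111101001011010111011 ; hops seen [H2,H5] ; pick H5
  Q 255.187.155.88: descend 111 ; hops seen [∅] ; pick no-route
  Q 225.189.44.0: descend 11100001101111010010110 ; hops seen [H2] ; pick H2
  add 155.80.0.0/12 -> H3 at depth 12
  add 167.0.0.0/8 -> H1 at depth 8
  Q 167.0.3.29: descend 10100111 ; hops seen [H1] ; pick H1
  del 155.80.0.0/12 (clear depth 12)
  Q 225.189.45.118: descend 1110000110111101001011010111011 ; hops seen [H2,H5] ; pick H5
  add 49.208.0.0/12 -> H1 at depth 12
  add 155.93.5.0/24 -> H1 at depth 24
  add 155.0.0.0/9 -> H1 at depth 9
  del 167.0.0.0/8 (clear depth 8)
  Q 155.0.31.71: descend 100110110 ; hops seen [H1] ; pick H1
  Q 225.189.44.4: descend 11100001101111010010110 ; hops seen [H2] ; pick H2
  del 225.189.44.0/22 (clear depth 22)
  Q 155.0.30.229: descend 100110110 ; hops seen [H1] ; pick H1
  Q 80.133.185.115: descend 0 ; hops seen [∅] ; pick no-route
  add 225.0.0.0/8 -> H3 at depth 8
  add 225.189.45.0/24 -> H1 at depth 24
  Q 155.93.5.0: descend 100110110101110100000101 ; hops seen [H1,H1] ; pick H1
  del 49.208.0.0/12 (clear depth 12)
  add 0.0.0.0/0 -> H2 at depth 0
  add 155.92.0.0/15 -> H5 at depth 15
  Q 55.189.64.156: descend 00110 ; hops seen [H2] ; pick H2
  add 225.189.45.112/28 -> H2 at depth 28
  del 155.92.0.0/15 (clear depth 15)
  Q 225.189.45.14: descend 1110000110111101001011010 ; hops seen [H2,H3,H1] ; pick H1
  add 49.217.187.111/32 -> H2 at depth 32
  Q 225.0.0.16: descend 11100001 ; hops seen [H2,H3] ; pick H3
  add 155.93.0.0/16 -> H1 at depth 16
  add 155.80.0.0/12 -> H4 at depth 12
  add 225.0.0.0/8 -> H3 at depth 8
  add 167.154.96.0/20 -> H4 at depth 20
  Q 155.19.66.155: descend 100110110 ; hops seen [H2,H1] ; pick H1
  Q 155.93.0.136: descend 100110110101110100000 ; hops seen [H2,H1,H4,H1] ; pick H1
  add 49.217.187.111/32 -> H3 at depth 32
  Q 167.154.96.3: descend 10100111100110100110 ; hops seen [H2,H4] ; pick H4
  Q 155.93.0.1: descend 100110110101110100000 ; hops seen [H2,H1,H4,H1] ; pick H1

== LOOKUPS ==
["H5","no-route","H2","H1","H5","H1","H2","H1","no-route","H1","H2","H1","H3","H1","H1","H4","H1"]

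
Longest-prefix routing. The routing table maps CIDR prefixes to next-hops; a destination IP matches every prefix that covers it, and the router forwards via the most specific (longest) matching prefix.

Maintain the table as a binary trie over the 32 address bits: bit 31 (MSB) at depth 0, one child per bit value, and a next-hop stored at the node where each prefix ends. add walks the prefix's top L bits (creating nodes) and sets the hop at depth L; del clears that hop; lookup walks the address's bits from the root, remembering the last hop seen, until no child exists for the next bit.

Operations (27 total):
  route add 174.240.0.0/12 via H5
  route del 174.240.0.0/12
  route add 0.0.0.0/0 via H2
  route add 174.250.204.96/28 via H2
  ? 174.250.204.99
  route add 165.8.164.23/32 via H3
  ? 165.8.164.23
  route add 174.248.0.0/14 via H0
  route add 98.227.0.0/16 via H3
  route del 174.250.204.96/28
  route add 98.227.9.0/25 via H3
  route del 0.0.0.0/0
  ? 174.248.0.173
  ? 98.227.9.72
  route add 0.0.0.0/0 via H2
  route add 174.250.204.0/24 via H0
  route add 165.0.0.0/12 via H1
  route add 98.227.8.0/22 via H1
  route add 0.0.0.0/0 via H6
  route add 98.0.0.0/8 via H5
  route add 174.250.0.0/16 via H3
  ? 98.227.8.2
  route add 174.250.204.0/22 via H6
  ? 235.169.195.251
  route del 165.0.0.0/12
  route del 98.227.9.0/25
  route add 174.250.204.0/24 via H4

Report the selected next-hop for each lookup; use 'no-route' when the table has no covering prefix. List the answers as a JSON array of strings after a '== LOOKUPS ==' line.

Trace:
  + 174.240.0.0/12 (H5) depth=12
  - 174.240.0.0/12 clear@12
  + 0.0.0.0/0 (H2) depth=0
  + 174.250.204.96/28 (H2) depth=28
  lookup 174.250.204.99: bits 1010111011111010110011000110 walk d0:H2→d1:-→d2:-→d3:-→d4:-→d5:-→d6:-→d7:-→d8:-→d9:-→d10:-→d11:-→d12:-→d13:-→d14:-→d15:-→d16:-→d17:-→d18:-→d19:-→d20:-→d21:-→d22:-→d23:-→d24:-→d25:-→d26:-→d27:-→d28:H2 -> H2
  + 165.8.164.23/32 (H3) depth=32
  lookup 165.8.164.23: bits 10100101000010001010010000010111 walk d0:H2→d1:-→d2:-→d3:-→d4:-→d5:-→d6:-→d7:-→d8:-→d9:-→d10:-→d11:-→d12:-→d13:-→d14:-→d15:-→d16:-→d17:-→d18:-→d19:-→d20:-→d21:-→d22:-→d23:-→d24:-→d25:-→d26:-→d27:-→d28:-→d29:-→d30:-→d31:-→d32:H3 -> H3
  + 174.248.0.0/14 (H0) depth=14
  + 98.227.0.0/16 (H3) depth=16
  - 174.250.204.96/28 clear@28
  + 98.227.9.0/25 (H3) depth=25
  - 0.0.0.0/0 clear@0
  lookup 174.248.0.173: bits 10101110111110 walk d0:-→d1:-→d2:-→d3:-→d4:-→d5:-→d6:-→d7:-→d8:-→d9:-→d10:-→d11:-→d12:-→d13:-→d14:H0 -> H0
  lookup 98.227.9.72: bits 0110001011100011000010010 walk d0:-→d1:-→d2:-→d3:-→d4:-→d5:-→d6:-→d7:-→d8:-→d9:-→d10:-→d11:-→d12:-→d13:-→d14:-→d15:-→d16:H3→d17:-→d18:-→d19:-→d20:-→d21:-→d22:-→d23:-→d24:-→d25:H3 -> H3
  + 0.0.0.0/0 (H2) depth=0
  + 174.250.204.0/24 (H0) depth=24
  + 165.0.0.0/12 (H1) depth=12
  + 98.227.8.0/22 (H1) depth=22
  + 0.0.0.0/0 (H6) depth=0
  + 98.0.0.0/8 (H5) depth=8
  + 174.250.0.0/16 (H3) depth=16
  lookup 98.227.8.2: bits 01100010111000110000100 walk d0:H6→d1:-→d2:-→d3:-→d4:-→d5:-→d6:-→d7:-→d8:H5→d9:-→d10:-→d11:-→d12:-→d13:-→d14:-→d15:-→d16:H3→d17:-→d18:-→d19:-→d20:-→d21:-→d22:H1→d23:- -> H1
  + 174.250.204.0/22 (H6) depth=22
  lookup 235.169.195.251: bits 1 walk d0:H6→d1:- -> H6
  - 165.0.0.0/12 clear@12
  - 98.227.9.0/25 clear@25
  + 174.250.204.0/24 (H4) depth=24

== LOOKUPS ==
["H2","H3","H0","H3","H1","H6"]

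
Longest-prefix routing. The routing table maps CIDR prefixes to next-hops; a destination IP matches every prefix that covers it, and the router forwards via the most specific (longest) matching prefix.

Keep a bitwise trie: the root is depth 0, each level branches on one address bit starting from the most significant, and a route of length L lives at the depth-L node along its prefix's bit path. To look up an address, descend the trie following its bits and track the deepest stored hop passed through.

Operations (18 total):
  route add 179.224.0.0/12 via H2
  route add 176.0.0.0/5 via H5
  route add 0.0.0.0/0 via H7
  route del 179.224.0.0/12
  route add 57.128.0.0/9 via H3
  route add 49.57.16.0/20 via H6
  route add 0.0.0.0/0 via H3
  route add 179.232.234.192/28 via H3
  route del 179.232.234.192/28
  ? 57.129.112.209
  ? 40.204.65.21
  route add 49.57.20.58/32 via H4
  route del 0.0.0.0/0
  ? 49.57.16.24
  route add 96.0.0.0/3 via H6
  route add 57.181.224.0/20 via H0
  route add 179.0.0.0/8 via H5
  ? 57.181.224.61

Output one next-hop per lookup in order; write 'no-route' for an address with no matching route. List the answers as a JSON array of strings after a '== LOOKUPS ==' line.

Process each operation:
  add 179.224.0.0/12 -> H2 at depth 12
  add 176.0.0.0/5 -> H5 at depth 5
  add 0.0.0.0/0 -> H7 at depth 0
  - 179.224.0.0/12 clear@12
  add 57.128.0.0/9 -> H3 at depth 9
  add 49.57.16.0/20 -> H6 at depth 20
  add 0.0.0.0/0 -> H3 at depth 0
  add 179.232.234.192/28 -> H3 at depth 28
  - 179.232.234.192/28 clear@28
  lookup 57.129.112.209: bits 001110011 walk d0:H3→d1:-→d2:-→d3:-→d4:-→d5:-→d6:-→d7:-→d8:-→d9:H3 -> H3
  lookup 40.204.65.21: bits 001 walk d0:H3→d1:-→d2:-→d3:- -> H3
  add 49.57.20.58/32 -> H4 at depth 32
  - 0.0.0.0/0 clear@0
  lookup 49.57.16.24: bits 001100010011100100010 walk d0:-→d1:-→d2:-→d3:-→d4:-→d5:-→d6:-→d7:-→d8:-→d9:-→d10:-→d11:-→d12:-→d13:-→d14:-→d15:-→d16:-→d17:-→d18:-→d19:-→d20:H6→d21:- -> H6
  add 96.0.0.0/3 -> H6 at depth 3
  add 57.181.224.0/20 -> H0 at depth 20
  add 179.0.0.0/8 -> H5 at depth 8
  lookup 57.181.224.61: bits 00111001101101011110 walk d0:-→d1:-→d2:-→d3:-→d4:-→d5:-→d6:-→d7:-→d8:-→d9:H3→d10:-→d11:-→d12:-→d13:-→d14:-→d15:-→d16:-→d17:-→d18:-→d19:-→d20:H0 -> H0

== LOOKUPS ==
["H3","H3","H6","H0"]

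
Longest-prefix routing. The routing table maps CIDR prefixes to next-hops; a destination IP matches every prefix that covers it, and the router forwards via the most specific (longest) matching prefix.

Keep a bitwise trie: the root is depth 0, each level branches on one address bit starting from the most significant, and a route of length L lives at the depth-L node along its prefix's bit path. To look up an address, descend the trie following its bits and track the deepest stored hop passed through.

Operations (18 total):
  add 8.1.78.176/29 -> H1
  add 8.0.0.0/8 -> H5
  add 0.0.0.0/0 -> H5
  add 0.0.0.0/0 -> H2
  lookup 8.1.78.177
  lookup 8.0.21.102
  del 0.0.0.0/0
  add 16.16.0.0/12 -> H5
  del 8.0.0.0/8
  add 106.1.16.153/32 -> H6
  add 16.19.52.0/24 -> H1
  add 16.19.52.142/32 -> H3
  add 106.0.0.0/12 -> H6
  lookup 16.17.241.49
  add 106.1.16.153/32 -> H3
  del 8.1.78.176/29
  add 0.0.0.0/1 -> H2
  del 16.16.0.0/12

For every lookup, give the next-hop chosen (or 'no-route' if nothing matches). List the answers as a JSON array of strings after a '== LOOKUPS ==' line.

Process each operation:
  add 8.1.78.176/29 -> H1 at depth 29
  add 8.0.0.0/8 -> H5 at depth 8
  add 0.0.0.0/0 -> H5 at depth 0
  add 0.0.0.0/0 -> H2 at depth 0
  Q 8.1.78.177: descend 00001000000000010100111010110 ; hops seen [H2,H5,H1] ; pick H1
  Q 8.0.21.102: descend 000010000000000 ; hops seen [H2,H5] ; pick H5
  del 0.0.0.0/0 (clear depth 0)
  add 16.16.0.0/12 -> H5 at depth 12
  del 8.0.0.0/8 (clear depth 8)
  add 106.1.16.153/32 -> H6 at depth 32
  add 16.19.52.0/24 -> H1 at depth 24
  add 16.19.52.142/32 -> H3 at depth 32
  add 106.0.0.0/12 -> H6 at depth 12
  Q 16.17.241.49: descend 00010000000100 ; hops seen [H5] ; pick H5
  add 106.1.16.153/32 -> H3 at depth 32
  del 8.1.78.176/29 (clear depth 29)
  add 0.0.0.0/1 -> H2 at depth 1
  del 16.16.0.0/12 (clear depth 12)

== LOOKUPS ==
["H1","H5","H5"]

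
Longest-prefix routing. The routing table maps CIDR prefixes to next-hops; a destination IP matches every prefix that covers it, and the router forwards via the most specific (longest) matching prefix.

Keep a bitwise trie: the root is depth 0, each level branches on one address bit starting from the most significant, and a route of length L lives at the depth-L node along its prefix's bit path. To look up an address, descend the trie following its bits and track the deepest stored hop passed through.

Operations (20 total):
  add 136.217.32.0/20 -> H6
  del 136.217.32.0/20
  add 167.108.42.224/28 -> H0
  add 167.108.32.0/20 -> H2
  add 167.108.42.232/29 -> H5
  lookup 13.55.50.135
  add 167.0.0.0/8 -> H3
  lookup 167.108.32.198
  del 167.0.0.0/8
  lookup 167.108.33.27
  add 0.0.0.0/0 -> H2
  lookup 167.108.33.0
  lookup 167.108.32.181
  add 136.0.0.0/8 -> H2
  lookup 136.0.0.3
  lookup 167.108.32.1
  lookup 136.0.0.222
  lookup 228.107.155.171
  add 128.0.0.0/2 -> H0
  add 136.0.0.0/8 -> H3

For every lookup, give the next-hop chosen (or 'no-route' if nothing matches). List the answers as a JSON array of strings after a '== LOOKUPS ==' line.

Apply in order:
  add 136.217.32.0/20 -> H6 at depth 20
  - 136.217.32.0/20 clear@20
  add 167.108.42.224/28 -> H0 at depth 28
  add 167.108.32.0/20 -> H2 at depth 20
  add 167.108.42.232/29 -> H5 at depth 29
  lookup 13.55.50.135: bits ε walk d0:- -> no-route
  add 167.0.0.0/8 -> H3 at depth 8
  lookup 167.108.32.198: bits 10100111011011000010 walk d0:-→d1:-→d2:-→d3:-→d4:-→d5:-→d6:-→d7:-→d8:H3→d9:-→d10:-→d11:-→d12:-→d13:-→d14:-→d15:-→d16:-→d17:-→d18:-→d19:-→d20:H2 -> H2
  - 167.0.0.0/8 clear@8
  lookup 167.108.33.27: bits 10100111011011000010 walk d0:-→d1:-→d2:-→d3:-→d4:-→d5:-→d6:-→d7:-→d8:-→d9:-→d10:-→d11:-→d12:-→d13:-→d14:-→d15:-→d16:-→d17:-→d18:-→d19:-→d20:H2 -> H2
  add 0.0.0.0/0 -> H2 at depth 0
  lookup 167.108.33.0: bits 10100111011011000010 walk d0:H2→d1:-→d2:-→d3:-→d4:-→d5:-→d6:-→d7:-→d8:-→d9:-→d10:-→d11:-→d12:-→d13:-→d14:-→d15:-→d16:-→d17:-→d18:-→d19:-→d20:H2 -> H2
  lookup 167.108.32.181: bits 10100111011011000010 walk d0:H2→d1:-→d2:-→d3:-→d4:-→d5:-→d6:-→d7:-→d8:-→d9:-→d10:-→d11:-→d12:-→d13:-→d14:-→d15:-→d16:-→d17:-→d18:-→d19:-→d20:H2 -> H2
  add 136.0.0.0/8 -> H2 at depth 8
  lookup 136.0.0.3: bits 10001000 walk d0:H2→d1:-→d2:-→d3:-→d4:-→d5:-→d6:-→d7:-→d8:H2 -> H2
  lookup 167.108.32.1: bits 10100111011011000010 walk d0:H2→d1:-→d2:-→d3:-→d4:-→d5:-→d6:-→d7:-→d8:-→d9:-→d10:-→d11:-→d12:-→d13:-→d14:-→d15:-→d16:-→d17:-→d18:-→d19:-→d20:H2 -> H2
  lookup 136.0.0.222: bits 10001000 walk d0:H2→d1:-→d2:-→d3:-→d4:-→d5:-→d6:-→d7:-→d8:H2 -> H2
  lookup 228.107.155.171: bits 1 walk d0:H2→d1:- -> H2
  add 128.0.0.0/2 -> H0 at depth 2
  add 136.0.0.0/8 -> H3 at depth 8

== LOOKUPS ==
["no-route","H2","H2","H2","H2","H2","H2","H2","H2"]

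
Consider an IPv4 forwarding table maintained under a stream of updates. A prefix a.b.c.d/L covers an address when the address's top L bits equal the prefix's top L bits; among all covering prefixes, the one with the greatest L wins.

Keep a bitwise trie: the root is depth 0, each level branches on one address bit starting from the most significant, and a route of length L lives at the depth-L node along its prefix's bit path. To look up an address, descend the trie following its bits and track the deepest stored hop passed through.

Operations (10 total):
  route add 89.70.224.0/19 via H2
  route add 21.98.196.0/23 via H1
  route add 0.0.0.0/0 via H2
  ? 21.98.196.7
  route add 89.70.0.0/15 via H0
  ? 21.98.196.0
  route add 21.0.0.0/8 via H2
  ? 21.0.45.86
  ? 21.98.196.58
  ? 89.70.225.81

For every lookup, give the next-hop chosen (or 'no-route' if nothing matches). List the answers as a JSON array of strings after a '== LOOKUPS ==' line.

Apply in order:
  + 89.70.224.0/19 (H2) depth=19
  + 21.98.196.0/23 (H1) depth=23
  + 0.0.0.0/0 (H2) depth=0
  Q 21.98.196.7: descend 00010101011000101100010 ; hops seen [H2,H1] ; pick H1
  + 89.70.0.0/15 (H0) depth=15
  Q 21.98.196.0: descend 00010101011000101100010 ; hops seen [H2,H1] ; pick H1
  + 21.0.0.0/8 (H2) depth=8
  Q 21.0.45.86: descend 000101010 ; hops seen [H2,H2] ; pick H2
  Q 21.98.196.58: descend 00010101011000101100010 ; hops seen [H2,H2,H1] ; pick H1
  Q 89.70.225.81: descend 0101100101000110111 ; hops seen [H2,H0,H2] ; pick H2

== LOOKUPS ==
["H1","H1","H2","H1","H2"]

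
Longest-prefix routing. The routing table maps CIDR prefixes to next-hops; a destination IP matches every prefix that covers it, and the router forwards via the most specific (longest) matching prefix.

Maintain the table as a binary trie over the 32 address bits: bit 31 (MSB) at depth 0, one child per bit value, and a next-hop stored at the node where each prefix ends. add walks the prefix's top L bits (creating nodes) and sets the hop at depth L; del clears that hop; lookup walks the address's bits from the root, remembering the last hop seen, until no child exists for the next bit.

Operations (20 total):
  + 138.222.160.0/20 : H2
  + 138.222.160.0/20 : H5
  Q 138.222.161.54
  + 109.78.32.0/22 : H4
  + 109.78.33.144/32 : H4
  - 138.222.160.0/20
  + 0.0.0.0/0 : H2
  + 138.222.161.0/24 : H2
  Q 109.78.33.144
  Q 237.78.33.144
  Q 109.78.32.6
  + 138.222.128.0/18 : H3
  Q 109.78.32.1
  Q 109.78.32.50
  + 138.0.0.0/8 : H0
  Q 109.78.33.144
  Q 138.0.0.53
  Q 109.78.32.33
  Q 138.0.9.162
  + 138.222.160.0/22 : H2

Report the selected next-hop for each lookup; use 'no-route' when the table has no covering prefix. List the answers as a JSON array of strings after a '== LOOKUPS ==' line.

Process each operation:
  add 138.222.160.0/20 -> H2 at depth 20
  add 138.222.160.0/20 -> H5 at depth 20
  ? 138.222.161.54  path d0:-→d1:-→d2:-→d3:-→d4:-→d5:-→d6:-→d7:-→d8:-→d9:-→d10:-→d11:-→d12:-→d13:-→d14:-→d15:-→d16:-→d17:-→d18:-→d19:-→d20:H5  best=H5
  add 109.78.32.0/22 -> H4 at depth 22
  add 109.78.33.144/32 -> H4 at depth 32
  - 138.222.160.0/20 clear@20
  add 0.0.0.0/0 -> H2 at depth 0
  add 138.222.161.0/24 -> H2 at depth 24
  ? 109.78.33.144  path d0:H2→d1:-→d2:-→d3:-→d4:-→d5:-→d6:-→d7:-→d8:-→d9:-→d10:-→d11:-→d12:-→d13:-→d14:-→d15:-→d16:-→d17:-→d18:-→d19:-→d20:-→d21:-→d22:H4→d23:-→d24:-→d25:-→d26:-→d27:-→d28:-→d29:-→d30:-→d31:-→d32:H4  best=H4
  ? 237.78.33.144  path d0:H2→d1:-  best=H2
  ? 109.78.32.6  path d0:H2→d1:-→d2:-→d3:-→d4:-→d5:-→d6:-→d7:-→d8:-→d9:-→d10:-→d11:-→d12:-→d13:-→d14:-→d15:-→d16:-→d17:-→d18:-→d19:-→d20:-→d21:-→d22:H4→d23:-  best=H4
  add 138.222.128.0/18 -> H3 at depth 18
  ? 109.78.32.1  path d0:H2→d1:-→d2:-→d3:-→d4:-→d5:-→d6:-→d7:-→d8:-→d9:-→d10:-→d11:-→d12:-→d13:-→d14:-→d15:-→d16:-→d17:-→d18:-→d19:-→d20:-→d21:-→d22:H4→d23:-  best=H4
  ? 109.78.32.50  path d0:H2→d1:-→d2:-→d3:-→d4:-→d5:-→d6:-→d7:-→d8:-→d9:-→d10:-→d11:-→d12:-→d13:-→d14:-→d15:-→d16:-→d17:-→d18:-→d19:-→d20:-→d21:-→d22:H4→d23:-  best=H4
  add 138.0.0.0/8 -> H0 at depth 8
  ? 109.78.33.144  path d0:H2→d1:-→d2:-→d3:-→d4:-→d5:-→d6:-→d7:-→d8:-→d9:-→d10:-→d11:-→d12:-→d13:-→d14:-→d15:-→d16:-→d17:-→d18:-→d19:-→d20:-→d21:-→d22:H4→d23:-→d24:-→d25:-→d26:-→d27:-→d28:-→d29:-→d30:-→d31:-→d32:H4  best=H4
  ? 138.0.0.53  path d0:H2→d1:-→d2:-→d3:-→d4:-→d5:-→d6:-→d7:-→d8:H0  best=H0
  ? 109.78.32.33  path d0:H2→d1:-→d2:-→d3:-→d4:-→d5:-→d6:-→d7:-→d8:-→d9:-→d10:-→d11:-→d12:-→d13:-→d14:-→d15:-→d16:-→d17:-→d18:-→d19:-→d20:-→d21:-→d22:H4→d23:-  best=H4
  ? 138.0.9.162  path d0:H2→d1:-→d2:-→d3:-→d4:-→d5:-→d6:-→d7:-→d8:H0  best=H0
  add 138.222.160.0/22 -> H2 at depth 22

== LOOKUPS ==
["H5","H4","H2","H4","H4","H4","H4","H0","H4","H0"]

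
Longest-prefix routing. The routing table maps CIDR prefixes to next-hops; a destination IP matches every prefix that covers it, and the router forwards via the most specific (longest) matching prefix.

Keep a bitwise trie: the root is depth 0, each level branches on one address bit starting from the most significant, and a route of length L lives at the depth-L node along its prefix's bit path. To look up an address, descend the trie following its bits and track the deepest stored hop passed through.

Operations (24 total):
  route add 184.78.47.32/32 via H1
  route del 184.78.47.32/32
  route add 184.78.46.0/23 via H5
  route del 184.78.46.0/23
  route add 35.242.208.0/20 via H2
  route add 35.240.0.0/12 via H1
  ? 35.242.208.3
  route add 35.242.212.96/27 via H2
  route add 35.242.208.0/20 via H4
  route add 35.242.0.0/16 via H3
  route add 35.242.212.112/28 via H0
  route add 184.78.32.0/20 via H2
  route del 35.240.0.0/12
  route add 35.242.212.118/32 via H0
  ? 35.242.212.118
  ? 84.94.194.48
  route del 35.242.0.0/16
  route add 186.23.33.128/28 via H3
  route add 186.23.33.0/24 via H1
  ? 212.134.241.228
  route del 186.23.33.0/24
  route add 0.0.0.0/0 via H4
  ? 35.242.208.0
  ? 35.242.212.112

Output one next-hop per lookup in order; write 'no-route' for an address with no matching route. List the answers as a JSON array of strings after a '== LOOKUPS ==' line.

Trace:
  add 184.78.47.32/32 -> H1 at depth 32
  - 184.78.47.32/32 clear@32
  add 184.78.46.0/23 -> H5 at depth 23
  - 184.78.46.0/23 clear@23
  add 35.242.208.0/20 -> H2 at depth 20
  add 35.240.0.0/12 -> H1 at depth 12
  Q 35.242.208.3: descend 00100011111100101101 ; hops seen [H1,H2] ; pick H2
  add 35.242.212.96/27 -> H2 at depth 27
  add 35.242.208.0/20 -> H4 at depth 20
  add 35.242.0.0/16 -> H3 at depth 16
  add 35.242.212.112/28 -> H0 at depth 28
  add 184.78.32.0/20 -> H2 at depth 20
  - 35.240.0.0/12 clear@12
  add 35.242.212.118/32 -> H0 at depth 32
  Q 35.242.212.118: descend 00100011111100101101010001110110 ; hops seen [H3,H4,H2,H0,H0] ; pick H0
  Q 84.94.194.48: descend 0 ; hops seen [∅] ; pick no-route
  - 35.242.0.0/16 clear@16
  add 186.23.33.128/28 -> H3 at depth 28
  add 186.23.33.0/24 -> H1 at depth 24
  Q 212.134.241.228: descend 1 ; hops seen [∅] ; pick no-route
  - 186.23.33.0/24 clear@24
  add 0.0.0.0/0 -> H4 at depth 0
  Q 35.242.208.0: descend 001000111111001011010 ; hops seen [H4,H4] ; pick H4
  Q 35.242.212.112: descend 00100011111100101101010001110 ; hops seen [H4,H4,H2,H0] ; pick H0

== LOOKUPS ==
["H2","H0","no-route","no-route","H4","H0"]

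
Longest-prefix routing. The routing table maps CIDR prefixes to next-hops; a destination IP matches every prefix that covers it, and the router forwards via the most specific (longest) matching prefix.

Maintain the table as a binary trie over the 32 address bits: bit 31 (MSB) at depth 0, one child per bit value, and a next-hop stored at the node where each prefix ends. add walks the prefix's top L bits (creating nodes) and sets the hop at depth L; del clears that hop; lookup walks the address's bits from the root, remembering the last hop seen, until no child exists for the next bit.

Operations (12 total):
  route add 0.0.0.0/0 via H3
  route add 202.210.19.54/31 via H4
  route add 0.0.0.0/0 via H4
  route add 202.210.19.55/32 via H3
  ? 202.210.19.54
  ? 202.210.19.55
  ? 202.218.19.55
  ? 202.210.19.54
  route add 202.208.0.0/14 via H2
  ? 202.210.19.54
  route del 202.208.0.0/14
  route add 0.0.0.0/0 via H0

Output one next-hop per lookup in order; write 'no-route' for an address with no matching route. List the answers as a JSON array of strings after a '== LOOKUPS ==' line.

Apply in order:
  add 0.0.0.0/0 -> H3 at depth 0
  add 202.210.19.54/31 -> H4 at depth 31
  add 0.0.0.0/0 -> H4 at depth 0
  add 202.210.19.55/32 -> H3 at depth 32
  lookup 202.210.19.54: bits 1100101011010010000100110011011 walk d0:H4→d1:-→d2:-→d3:-→d4:-→d5:-→d6:-→d7:-→d8:-→d9:-→d10:-→d11:-→d12:-→d13:-→d14:-→d15:-→d16:-→d17:-→d18:-→d19:-→d20:-→d21:-→d22:-→d23:-→d24:-→d25:-→d26:-→d27:-→d28:-→d29:-→d30:-→d31:H4 -> H4
  lookup 202.210.19.55: bits 11001010110100100001001100110111 walk d0:H4→d1:-→d2:-→d3:-→d4:-→d5:-→d6:-→d7:-→d8:-→d9:-→d10:-→d11:-→d12:-→d13:-→d14:-→d15:-→d16:-→d17:-→d18:-→d19:-→d20:-→d21:-→d22:-→d23:-→d24:-→d25:-→d26:-→d27:-→d28:-→d29:-→d30:-→d31:H4→d32:H3 -> H3
  lookup 202.218.19.55: bits 110010101101 walk d0:H4→d1:-→d2:-→d3:-→d4:-→d5:-→d6:-→d7:-→d8:-→d9:-→d10:-→d11:-→d12:- -> H4
  lookup 202.210.19.54: bits 1100101011010010000100110011011 walk d0:H4→d1:-→d2:-→d3:-→d4:-→d5:-→d6:-→d7:-→d8:-→d9:-→d10:-→d11:-→d12:-→d13:-→d14:-→d15:-→d16:-→d17:-→d18:-→d19:-→d20:-→d21:-→d22:-→d23:-→d24:-→d25:-→d26:-→d27:-→d28:-→d29:-→d30:-→d31:H4 -> H4
  add 202.208.0.0/14 -> H2 at depth 14
  lookup 202.210.19.54: bits 1100101011010010000100110011011 walk d0:H4→d1:-→d2:-→d3:-→d4:-→d5:-→d6:-→d7:-→d8:-→d9:-→d10:-→d11:-→d12:-→d13:-→d14:H2→d15:-→d16:-→d17:-→d18:-→d19:-→d20:-→d21:-→d22:-→d23:-→d24:-→d25:-→d26:-→d27:-→d28:-→d29:-→d30:-→d31:H4 -> H4
  - 202.208.0.0/14 clear@14
  add 0.0.0.0/0 -> H0 at depth 0

== LOOKUPS ==
["H4","H3","H4","H4","H4"]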